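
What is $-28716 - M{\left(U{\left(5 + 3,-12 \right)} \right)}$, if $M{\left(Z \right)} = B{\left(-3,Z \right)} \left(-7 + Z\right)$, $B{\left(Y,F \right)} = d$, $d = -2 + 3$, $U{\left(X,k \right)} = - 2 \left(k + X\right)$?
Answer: $-28717$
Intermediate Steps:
$U{\left(X,k \right)} = - 2 X - 2 k$ ($U{\left(X,k \right)} = - 2 \left(X + k\right) = - 2 X - 2 k$)
$d = 1$
$B{\left(Y,F \right)} = 1$
$M{\left(Z \right)} = -7 + Z$ ($M{\left(Z \right)} = 1 \left(-7 + Z\right) = -7 + Z$)
$-28716 - M{\left(U{\left(5 + 3,-12 \right)} \right)} = -28716 - \left(-7 - \left(-24 + 2 \left(5 + 3\right)\right)\right) = -28716 - \left(-7 + \left(\left(-2\right) 8 + 24\right)\right) = -28716 - \left(-7 + \left(-16 + 24\right)\right) = -28716 - \left(-7 + 8\right) = -28716 - 1 = -28717$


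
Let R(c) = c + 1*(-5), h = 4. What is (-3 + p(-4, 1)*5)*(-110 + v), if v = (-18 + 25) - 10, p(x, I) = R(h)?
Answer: 904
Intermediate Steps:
R(c) = -5 + c (R(c) = c - 5 = -5 + c)
p(x, I) = -1 (p(x, I) = -5 + 4 = -1)
v = -3 (v = 7 - 10 = -3)
(-3 + p(-4, 1)*5)*(-110 + v) = (-3 - 1*5)*(-110 - 3) = (-3 - 5)*(-113) = -8*(-113) = 904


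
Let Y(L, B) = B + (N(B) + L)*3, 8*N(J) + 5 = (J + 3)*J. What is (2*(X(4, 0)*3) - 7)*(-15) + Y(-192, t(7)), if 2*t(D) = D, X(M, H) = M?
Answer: -26267/32 ≈ -820.84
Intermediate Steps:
N(J) = -5/8 + J*(3 + J)/8 (N(J) = -5/8 + ((J + 3)*J)/8 = -5/8 + ((3 + J)*J)/8 = -5/8 + (J*(3 + J))/8 = -5/8 + J*(3 + J)/8)
t(D) = D/2
Y(L, B) = -15/8 + 3*L + 3*B**2/8 + 17*B/8 (Y(L, B) = B + ((-5/8 + B**2/8 + 3*B/8) + L)*3 = B + (-5/8 + L + B**2/8 + 3*B/8)*3 = B + (-15/8 + 3*L + 3*B**2/8 + 9*B/8) = -15/8 + 3*L + 3*B**2/8 + 17*B/8)
(2*(X(4, 0)*3) - 7)*(-15) + Y(-192, t(7)) = (2*(4*3) - 7)*(-15) + (-15/8 + 3*(-192) + 3*((1/2)*7)**2/8 + 17*((1/2)*7)/8) = (2*12 - 7)*(-15) + (-15/8 - 576 + 3*(7/2)**2/8 + (17/8)*(7/2)) = (24 - 7)*(-15) + (-15/8 - 576 + (3/8)*(49/4) + 119/16) = 17*(-15) + (-15/8 - 576 + 147/32 + 119/16) = -255 - 18107/32 = -26267/32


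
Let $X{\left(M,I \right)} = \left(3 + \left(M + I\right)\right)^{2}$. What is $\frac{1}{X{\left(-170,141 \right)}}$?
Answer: $\frac{1}{676} \approx 0.0014793$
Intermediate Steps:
$X{\left(M,I \right)} = \left(3 + I + M\right)^{2}$ ($X{\left(M,I \right)} = \left(3 + \left(I + M\right)\right)^{2} = \left(3 + I + M\right)^{2}$)
$\frac{1}{X{\left(-170,141 \right)}} = \frac{1}{\left(3 + 141 - 170\right)^{2}} = \frac{1}{\left(-26\right)^{2}} = \frac{1}{676}$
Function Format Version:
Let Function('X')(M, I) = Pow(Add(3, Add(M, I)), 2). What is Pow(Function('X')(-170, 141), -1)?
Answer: Rational(1, 676) ≈ 0.0014793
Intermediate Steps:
Function('X')(M, I) = Pow(Add(3, I, M), 2) (Function('X')(M, I) = Pow(Add(3, Add(I, M)), 2) = Pow(Add(3, I, M), 2))
Pow(Function('X')(-170, 141), -1) = Pow(Pow(Add(3, 141, -170), 2), -1) = Pow(Pow(-26, 2), -1) = Pow(676, -1) = Rational(1, 676)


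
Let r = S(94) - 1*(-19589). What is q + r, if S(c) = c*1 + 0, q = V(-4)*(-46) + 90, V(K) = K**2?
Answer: 19037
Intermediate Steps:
q = -646 (q = (-4)**2*(-46) + 90 = 16*(-46) + 90 = -736 + 90 = -646)
S(c) = c (S(c) = c + 0 = c)
r = 19683 (r = 94 - 1*(-19589) = 94 + 19589 = 19683)
q + r = -646 + 19683 = 19037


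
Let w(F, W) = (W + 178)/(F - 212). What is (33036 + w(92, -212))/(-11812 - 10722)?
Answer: -1982177/1352040 ≈ -1.4661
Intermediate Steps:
w(F, W) = (178 + W)/(-212 + F)
(33036 + w(92, -212))/(-11812 - 10722) = (33036 + (178 - 212)/(-212 + 92))/(-11812 - 10722) = (33036 - 34/(-120))/(-22534) = (33036 - 1/120*(-34))*(-1/22534) = (33036 + 17/60)*(-1/22534) = (1982177/60)*(-1/22534) = -1982177/1352040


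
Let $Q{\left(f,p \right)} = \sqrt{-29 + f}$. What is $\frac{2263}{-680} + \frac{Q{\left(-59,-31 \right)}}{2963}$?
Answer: $- \frac{2263}{680} + \frac{2 i \sqrt{22}}{2963} \approx -3.3279 + 0.003166 i$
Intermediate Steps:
$\frac{2263}{-680} + \frac{Q{\left(-59,-31 \right)}}{2963} = \frac{2263}{-680} + \frac{\sqrt{-29 - 59}}{2963} = 2263 \left(- \frac{1}{680}\right) + \sqrt{-88} \cdot \frac{1}{2963} = - \frac{2263}{680} + 2 i \sqrt{22} \cdot \frac{1}{2963} = - \frac{2263}{680} + \frac{2 i \sqrt{22}}{2963}$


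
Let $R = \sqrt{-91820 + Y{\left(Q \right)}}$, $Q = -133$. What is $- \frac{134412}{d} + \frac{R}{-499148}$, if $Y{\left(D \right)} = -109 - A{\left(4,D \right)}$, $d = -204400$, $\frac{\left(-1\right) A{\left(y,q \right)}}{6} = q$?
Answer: $\frac{33603}{51100} - \frac{3 i \sqrt{10303}}{499148} \approx 0.65759 - 0.00061006 i$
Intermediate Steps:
$A{\left(y,q \right)} = - 6 q$
$Y{\left(D \right)} = -109 + 6 D$ ($Y{\left(D \right)} = -109 - - 6 D = -109 + 6 D$)
$R = 3 i \sqrt{10303}$ ($R = \sqrt{-91820 + \left(-109 + 6 \left(-133\right)\right)} = \sqrt{-91820 - 907} = \sqrt{-92727} = 3 i \sqrt{10303} \approx 304.51 i$)
$- \frac{134412}{d} + \frac{R}{-499148} = - \frac{134412}{-204400} + \frac{3 i \sqrt{10303}}{-499148} = \left(-134412\right) \left(- \frac{1}{204400}\right) + 3 i \sqrt{10303} \left(- \frac{1}{499148}\right) = \frac{33603}{51100} - \frac{3 i \sqrt{10303}}{499148}$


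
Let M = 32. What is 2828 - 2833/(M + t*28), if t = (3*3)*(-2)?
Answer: 1337649/472 ≈ 2834.0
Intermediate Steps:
t = -18 (t = 9*(-2) = -18)
2828 - 2833/(M + t*28) = 2828 - 2833/(32 - 18*28) = 2828 - 2833/(32 - 504) = 2828 - 2833/(-472) = 2828 - 2833*(-1/472) = 2828 + 2833/472 = 1337649/472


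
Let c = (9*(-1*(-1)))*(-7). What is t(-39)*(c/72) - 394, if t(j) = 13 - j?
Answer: -879/2 ≈ -439.50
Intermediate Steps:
c = -63 (c = (9*1)*(-7) = 9*(-7) = -63)
t(-39)*(c/72) - 394 = (13 - 1*(-39))*(-63/72) - 394 = (13 + 39)*(-63*1/72) - 394 = 52*(-7/8) - 394 = -91/2 - 394 = -879/2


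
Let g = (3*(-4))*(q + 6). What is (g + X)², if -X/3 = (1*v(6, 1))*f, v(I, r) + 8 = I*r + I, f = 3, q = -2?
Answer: 7056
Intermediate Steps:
v(I, r) = -8 + I + I*r (v(I, r) = -8 + (I*r + I) = -8 + (I + I*r) = -8 + I + I*r)
X = -36 (X = -3*1*(-8 + 6 + 6*1)*3 = -3*1*(-8 + 6 + 6)*3 = -3*1*4*3 = -12*3 = -3*12 = -36)
g = -48 (g = (3*(-4))*(-2 + 6) = -12*4 = -48)
(g + X)² = (-48 - 36)² = (-84)² = 7056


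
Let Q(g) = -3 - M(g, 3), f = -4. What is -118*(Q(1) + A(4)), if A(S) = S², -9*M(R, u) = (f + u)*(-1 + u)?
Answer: -13570/9 ≈ -1507.8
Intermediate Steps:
M(R, u) = -(-1 + u)*(-4 + u)/9 (M(R, u) = -(-4 + u)*(-1 + u)/9 = -(-1 + u)*(-4 + u)/9)
Q(g) = -29/9 (Q(g) = -3 - (-4/9 - ⅑*3² + (5/9)*3) = -3 - (-4/9 - ⅑*9 + 5/3) = -3 - (-4/9 - 1 + 5/3) = -3 - 1*2/9 = -3 - 2/9 = -29/9)
-118*(Q(1) + A(4)) = -118*(-29/9 + 4²) = -118*(-29/9 + 16) = -118*115/9 = -13570/9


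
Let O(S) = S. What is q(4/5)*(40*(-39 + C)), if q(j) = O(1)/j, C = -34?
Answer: -3650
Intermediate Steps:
q(j) = 1/j
q(4/5)*(40*(-39 + C)) = (40*(-39 - 34))/((4/5)) = (40*(-73))/((4*(⅕))) = -2920/(⅘) = (5/4)*(-2920) = -3650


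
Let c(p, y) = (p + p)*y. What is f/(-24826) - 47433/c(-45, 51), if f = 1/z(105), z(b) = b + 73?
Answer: 34934625089/3380556420 ≈ 10.334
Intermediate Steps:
c(p, y) = 2*p*y (c(p, y) = (2*p)*y = 2*p*y)
z(b) = 73 + b
f = 1/178 (f = 1/(73 + 105) = 1/178 ≈ 0.0056180)
f/(-24826) - 47433/c(-45, 51) = (1/178)/(-24826) - 47433/(2*(-45)*51) = (1/178)*(-1/24826) - 47433/(-4590) = -1/4419028 - 47433*(-1/4590) = -1/4419028 + 15811/1530 = 34934625089/3380556420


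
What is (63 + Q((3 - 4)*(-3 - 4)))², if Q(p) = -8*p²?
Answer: 108241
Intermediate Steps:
(63 + Q((3 - 4)*(-3 - 4)))² = (63 - 8*(-3 - 4)²*(3 - 4)²)² = (63 - 8*(-1*(-7))²)² = (63 - 8*7²)² = (63 - 8*49)² = (63 - 392)² = (-329)² = 108241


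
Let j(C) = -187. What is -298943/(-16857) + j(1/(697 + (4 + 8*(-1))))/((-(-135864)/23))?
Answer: 264987515/14969016 ≈ 17.702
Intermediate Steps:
-298943/(-16857) + j(1/(697 + (4 + 8*(-1))))/((-(-135864)/23)) = -298943/(-16857) - 187/((-(-135864)/23)) = -298943*(-1/16857) - 187/((-(-135864)/23)) = 298943/16857 - 187/((-1332*(-102/23))) = 298943/16857 - 187/135864/23 = 298943/16857 - 187*23/135864 = 298943/16857 - 253/7992 = 264987515/14969016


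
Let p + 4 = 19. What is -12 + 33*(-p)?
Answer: -507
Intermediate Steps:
p = 15 (p = -4 + 19 = 15)
-12 + 33*(-p) = -12 + 33*(-1*15) = -12 + 33*(-15) = -12 - 495 = -507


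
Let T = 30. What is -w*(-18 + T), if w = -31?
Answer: 372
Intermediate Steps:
-w*(-18 + T) = -(-31)*(-18 + 30) = -(-31)*12 = -1*(-372) = 372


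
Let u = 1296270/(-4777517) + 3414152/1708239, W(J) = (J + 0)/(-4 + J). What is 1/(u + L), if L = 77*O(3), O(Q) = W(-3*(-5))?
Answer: 8161140862563/871016620821169 ≈ 0.0093697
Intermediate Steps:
W(J) = J/(-4 + J)
u = 14096830252054/8161140862563 (u = 1296270*(-1/4777517) + 3414152*(1/1708239) = -1296270/4777517 + 3414152/1708239 = 14096830252054/8161140862563 ≈ 1.7273)
O(Q) = 15/11 (O(Q) = (-3*(-5))/(-4 - 3*(-5)) = 15/(-4 + 15) = 15/11)
L = 105 (L = 77*(15/11) = 105)
1/(u + L) = 1/(14096830252054/8161140862563 + 105) = 1/(871016620821169/8161140862563) = 8161140862563/871016620821169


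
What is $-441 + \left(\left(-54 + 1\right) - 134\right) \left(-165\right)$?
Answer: $30414$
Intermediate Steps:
$-441 + \left(\left(-54 + 1\right) - 134\right) \left(-165\right) = -441 + \left(-53 - 134\right) \left(-165\right) = -441 - -30855 = -441 + 30855 = 30414$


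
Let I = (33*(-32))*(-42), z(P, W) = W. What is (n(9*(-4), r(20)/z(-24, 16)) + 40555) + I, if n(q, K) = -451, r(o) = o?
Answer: 84456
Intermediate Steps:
I = 44352 (I = -1056*(-42) = 44352)
(n(9*(-4), r(20)/z(-24, 16)) + 40555) + I = (-451 + 40555) + 44352 = 40104 + 44352 = 84456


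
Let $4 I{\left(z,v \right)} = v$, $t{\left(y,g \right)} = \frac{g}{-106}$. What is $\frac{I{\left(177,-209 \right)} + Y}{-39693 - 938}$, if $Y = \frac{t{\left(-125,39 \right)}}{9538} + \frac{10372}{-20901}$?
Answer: $\frac{278651968867}{214648455809967} \approx 0.0012982$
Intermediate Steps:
$t{\left(y,g \right)} = - \frac{g}{106}$ ($t{\left(y,g \right)} = g \left(- \frac{1}{106}\right) = - \frac{g}{106}$)
$I{\left(z,v \right)} = \frac{v}{4}$
$Y = - \frac{10487197555}{21131496228}$ ($Y = \frac{\left(- \frac{1}{106}\right) 39}{9538} + \frac{10372}{-20901} = \left(- \frac{39}{106}\right) \frac{1}{9538} + 10372 \left(- \frac{1}{20901}\right) = - \frac{39}{1011028} - \frac{10372}{20901} = - \frac{10487197555}{21131496228} \approx -0.49628$)
$\frac{I{\left(177,-209 \right)} + Y}{-39693 - 938} = \frac{\frac{1}{4} \left(-209\right) - \frac{10487197555}{21131496228}}{-39693 - 938} = \frac{- \frac{209}{4} - \frac{10487197555}{21131496228}}{-40631} = \left(- \frac{278651968867}{5282874057}\right) \left(- \frac{1}{40631}\right) = \frac{278651968867}{214648455809967}$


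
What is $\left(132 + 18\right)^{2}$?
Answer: $22500$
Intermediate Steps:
$\left(132 + 18\right)^{2} = 150^{2} = 22500$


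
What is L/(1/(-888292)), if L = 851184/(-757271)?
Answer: 756099937728/757271 ≈ 9.9845e+5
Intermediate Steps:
L = -851184/757271 (L = 851184*(-1/757271) = -851184/757271 ≈ -1.1240)
L/(1/(-888292)) = -851184/(757271*(1/(-888292))) = -851184/(757271*(-1/888292)) = -851184/757271*(-888292) = 756099937728/757271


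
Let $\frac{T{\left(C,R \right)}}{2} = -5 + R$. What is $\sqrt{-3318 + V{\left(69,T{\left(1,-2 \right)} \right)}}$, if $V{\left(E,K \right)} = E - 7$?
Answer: $2 i \sqrt{814} \approx 57.061 i$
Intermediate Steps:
$T{\left(C,R \right)} = -10 + 2 R$ ($T{\left(C,R \right)} = 2 \left(-5 + R\right) = -10 + 2 R$)
$V{\left(E,K \right)} = -7 + E$ ($V{\left(E,K \right)} = E - 7 = -7 + E$)
$\sqrt{-3318 + V{\left(69,T{\left(1,-2 \right)} \right)}} = \sqrt{-3318 + \left(-7 + 69\right)} = \sqrt{-3318 + 62} = \sqrt{-3256} = 2 i \sqrt{814}$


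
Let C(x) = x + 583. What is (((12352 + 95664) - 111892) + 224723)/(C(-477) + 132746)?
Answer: 220847/132852 ≈ 1.6624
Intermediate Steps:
C(x) = 583 + x
(((12352 + 95664) - 111892) + 224723)/(C(-477) + 132746) = (((12352 + 95664) - 111892) + 224723)/((583 - 477) + 132746) = ((108016 - 111892) + 224723)/(106 + 132746) = (-3876 + 224723)/132852 = 220847*(1/132852) = 220847/132852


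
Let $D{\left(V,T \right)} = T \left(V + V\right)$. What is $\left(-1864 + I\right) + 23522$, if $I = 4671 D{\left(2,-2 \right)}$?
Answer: $-15710$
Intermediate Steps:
$D{\left(V,T \right)} = 2 T V$ ($D{\left(V,T \right)} = T 2 V = 2 T V$)
$I = -37368$ ($I = 4671 \cdot 2 \left(-2\right) 2 = 4671 \left(-8\right) = -37368$)
$\left(-1864 + I\right) + 23522 = \left(-1864 - 37368\right) + 23522 = -39232 + 23522 = -15710$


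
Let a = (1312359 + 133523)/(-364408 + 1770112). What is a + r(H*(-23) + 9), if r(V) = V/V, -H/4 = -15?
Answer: 1425793/702852 ≈ 2.0286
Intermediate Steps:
H = 60 (H = -4*(-15) = 60)
r(V) = 1
a = 722941/702852 (a = 1445882/1405704 = 1445882*(1/1405704) = 722941/702852 ≈ 1.0286)
a + r(H*(-23) + 9) = 722941/702852 + 1 = 1425793/702852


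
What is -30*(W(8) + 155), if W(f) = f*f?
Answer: -6570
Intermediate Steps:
W(f) = f²
-30*(W(8) + 155) = -30*(8² + 155) = -30*(64 + 155) = -30*219 = -6570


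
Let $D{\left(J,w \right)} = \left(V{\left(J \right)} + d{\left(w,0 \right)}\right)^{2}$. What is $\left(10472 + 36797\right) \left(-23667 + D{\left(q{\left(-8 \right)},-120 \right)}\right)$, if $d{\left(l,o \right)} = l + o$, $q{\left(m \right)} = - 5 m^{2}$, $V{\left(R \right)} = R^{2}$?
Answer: $494489268454177$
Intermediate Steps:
$D{\left(J,w \right)} = \left(w + J^{2}\right)^{2}$ ($D{\left(J,w \right)} = \left(J^{2} + \left(w + 0\right)\right)^{2} = \left(J^{2} + w\right)^{2} = \left(w + J^{2}\right)^{2}$)
$\left(10472 + 36797\right) \left(-23667 + D{\left(q{\left(-8 \right)},-120 \right)}\right) = \left(10472 + 36797\right) \left(-23667 + \left(-120 + \left(- 5 \left(-8\right)^{2}\right)^{2}\right)^{2}\right) = 47269 \left(-23667 + \left(-120 + \left(\left(-5\right) 64\right)^{2}\right)^{2}\right) = 47269 \left(-23667 + \left(-120 + \left(-320\right)^{2}\right)^{2}\right) = 47269 \left(-23667 + \left(-120 + 102400\right)^{2}\right) = 47269 \left(-23667 + 102280^{2}\right) = 47269 \left(-23667 + 10461198400\right) = 47269 \cdot 10461174733 = 494489268454177$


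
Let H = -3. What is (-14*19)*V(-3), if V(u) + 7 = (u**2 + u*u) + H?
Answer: -2128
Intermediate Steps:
V(u) = -10 + 2*u**2 (V(u) = -7 + ((u**2 + u*u) - 3) = -7 + ((u**2 + u**2) - 3) = -7 + (2*u**2 - 3) = -7 + (-3 + 2*u**2) = -10 + 2*u**2)
(-14*19)*V(-3) = (-14*19)*(-10 + 2*(-3)**2) = -266*(-10 + 2*9) = -266*(-10 + 18) = -266*8 = -2128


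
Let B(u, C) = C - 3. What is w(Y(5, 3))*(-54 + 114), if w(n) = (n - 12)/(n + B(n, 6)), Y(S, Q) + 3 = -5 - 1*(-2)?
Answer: 360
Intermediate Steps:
B(u, C) = -3 + C
Y(S, Q) = -6 (Y(S, Q) = -3 + (-5 - 1*(-2)) = -3 + (-5 + 2) = -3 - 3 = -6)
w(n) = (-12 + n)/(3 + n) (w(n) = (n - 12)/(n + (-3 + 6)) = (-12 + n)/(n + 3) = (-12 + n)/(3 + n))
w(Y(5, 3))*(-54 + 114) = ((-12 - 6)/(3 - 6))*(-54 + 114) = (-18/(-3))*60 = -1/3*(-18)*60 = 6*60 = 360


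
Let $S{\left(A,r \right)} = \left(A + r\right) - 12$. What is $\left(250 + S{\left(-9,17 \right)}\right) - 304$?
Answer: $-58$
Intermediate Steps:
$S{\left(A,r \right)} = -12 + A + r$
$\left(250 + S{\left(-9,17 \right)}\right) - 304 = \left(250 - 4\right) - 304 = 246 - 304 = -58$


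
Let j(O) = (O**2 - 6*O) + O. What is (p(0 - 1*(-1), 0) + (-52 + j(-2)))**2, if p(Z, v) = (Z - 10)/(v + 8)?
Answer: 97969/64 ≈ 1530.8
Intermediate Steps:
p(Z, v) = (-10 + Z)/(8 + v)
j(O) = O**2 - 5*O
(p(0 - 1*(-1), 0) + (-52 + j(-2)))**2 = ((-10 + (0 - 1*(-1)))/(8 + 0) + (-52 - 2*(-5 - 2)))**2 = ((-10 + (0 + 1))/8 + (-52 - 2*(-7)))**2 = ((-10 + 1)/8 + (-52 + 14))**2 = ((1/8)*(-9) - 38)**2 = (-9/8 - 38)**2 = (-313/8)**2 = 97969/64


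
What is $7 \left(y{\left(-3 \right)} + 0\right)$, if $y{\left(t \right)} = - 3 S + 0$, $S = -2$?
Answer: $42$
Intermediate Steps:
$y{\left(t \right)} = 6$ ($y{\left(t \right)} = \left(-3\right) \left(-2\right) + 0 = 6 + 0 = 6$)
$7 \left(y{\left(-3 \right)} + 0\right) = 7 \left(6 + 0\right) = 7 \cdot 6 = 42$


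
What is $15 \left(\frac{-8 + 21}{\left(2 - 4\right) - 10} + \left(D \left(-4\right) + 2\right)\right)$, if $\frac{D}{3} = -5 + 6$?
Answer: $- \frac{665}{4} \approx -166.25$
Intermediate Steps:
$D = 3$ ($D = 3 \left(-5 + 6\right) = 3 \cdot 1 = 3$)
$15 \left(\frac{-8 + 21}{\left(2 - 4\right) - 10} + \left(D \left(-4\right) + 2\right)\right) = 15 \left(\frac{-8 + 21}{\left(2 - 4\right) - 10} + \left(3 \left(-4\right) + 2\right)\right) = 15 \left(\frac{13}{\left(2 - 4\right) - 10} + \left(-12 + 2\right)\right) = 15 \left(\frac{13}{-2 - 10} - 10\right) = 15 \left(\frac{13}{-12} - 10\right) = 15 \left(13 \left(- \frac{1}{12}\right) - 10\right) = 15 \left(- \frac{13}{12} - 10\right) = 15 \left(- \frac{133}{12}\right) = - \frac{665}{4}$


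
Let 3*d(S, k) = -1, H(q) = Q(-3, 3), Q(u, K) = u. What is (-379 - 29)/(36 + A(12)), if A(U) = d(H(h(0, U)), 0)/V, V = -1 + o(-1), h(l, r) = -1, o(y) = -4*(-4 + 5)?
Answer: -6120/541 ≈ -11.312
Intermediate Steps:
o(y) = -4 (o(y) = -4*1 = -4)
H(q) = -3
d(S, k) = -⅓ (d(S, k) = (⅓)*(-1) = -⅓)
V = -5 (V = -1 - 4 = -5)
A(U) = 1/15 (A(U) = -⅓/(-5) = -⅓*(-⅕) = 1/15)
(-379 - 29)/(36 + A(12)) = (-379 - 29)/(36 + 1/15) = -408/541/15 = -408*15/541 = -6120/541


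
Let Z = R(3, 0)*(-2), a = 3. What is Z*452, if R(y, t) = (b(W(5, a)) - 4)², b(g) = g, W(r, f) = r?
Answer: -904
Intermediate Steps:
R(y, t) = 1 (R(y, t) = (5 - 4)² = 1² = 1)
Z = -2 (Z = 1*(-2) = -2)
Z*452 = -2*452 = -904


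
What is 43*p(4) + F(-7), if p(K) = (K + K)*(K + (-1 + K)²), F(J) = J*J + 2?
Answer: 4523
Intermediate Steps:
F(J) = 2 + J² (F(J) = J² + 2 = 2 + J²)
p(K) = 2*K*(K + (-1 + K)²) (p(K) = (2*K)*(K + (-1 + K)²) = 2*K*(K + (-1 + K)²))
43*p(4) + F(-7) = 43*(2*4*(4 + (-1 + 4)²)) + (2 + (-7)²) = 43*(2*4*(4 + 3²)) + (2 + 49) = 43*(2*4*(4 + 9)) + 51 = 43*(2*4*13) + 51 = 43*104 + 51 = 4472 + 51 = 4523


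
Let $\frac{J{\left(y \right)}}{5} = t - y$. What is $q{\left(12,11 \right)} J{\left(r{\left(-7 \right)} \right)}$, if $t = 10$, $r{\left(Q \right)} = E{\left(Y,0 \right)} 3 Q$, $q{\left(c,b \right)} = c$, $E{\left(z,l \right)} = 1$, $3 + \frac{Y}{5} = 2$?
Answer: $1860$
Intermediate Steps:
$Y = -5$ ($Y = -15 + 5 \cdot 2 = -15 + 10 = -5$)
$r{\left(Q \right)} = 3 Q$ ($r{\left(Q \right)} = 1 \cdot 3 Q = 3 Q$)
$J{\left(y \right)} = 50 - 5 y$ ($J{\left(y \right)} = 5 \left(10 - y\right) = 50 - 5 y$)
$q{\left(12,11 \right)} J{\left(r{\left(-7 \right)} \right)} = 12 \left(50 - 5 \cdot 3 \left(-7\right)\right) = 12 \left(50 - -105\right) = 12 \left(50 + 105\right) = 12 \cdot 155 = 1860$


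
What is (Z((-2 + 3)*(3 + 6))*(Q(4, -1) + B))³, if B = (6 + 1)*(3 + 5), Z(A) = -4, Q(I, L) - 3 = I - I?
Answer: -13144256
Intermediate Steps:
Q(I, L) = 3 (Q(I, L) = 3 + (I - I) = 3 + 0 = 3)
B = 56 (B = 7*8 = 56)
(Z((-2 + 3)*(3 + 6))*(Q(4, -1) + B))³ = (-4*(3 + 56))³ = (-4*59)³ = (-236)³ = -13144256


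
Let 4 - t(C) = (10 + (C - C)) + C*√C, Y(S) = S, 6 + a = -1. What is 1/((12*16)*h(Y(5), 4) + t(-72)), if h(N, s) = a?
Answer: -25/40662 - 4*I*√2/20331 ≈ -0.00061482 - 0.00027824*I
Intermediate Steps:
a = -7 (a = -6 - 1 = -7)
h(N, s) = -7
t(C) = -6 - C^(3/2) (t(C) = 4 - ((10 + (C - C)) + C*√C) = 4 - ((10 + 0) + C^(3/2)) = 4 - (10 + C^(3/2)) = 4 + (-10 - C^(3/2)) = -6 - C^(3/2))
1/((12*16)*h(Y(5), 4) + t(-72)) = 1/((12*16)*(-7) + (-6 - (-72)^(3/2))) = 1/(192*(-7) + (-6 - (-432)*I*√2)) = 1/(-1344 + (-6 + 432*I*√2)) = 1/(-1350 + 432*I*√2)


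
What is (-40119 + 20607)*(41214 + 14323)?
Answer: -1083637944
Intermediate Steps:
(-40119 + 20607)*(41214 + 14323) = -19512*55537 = -1083637944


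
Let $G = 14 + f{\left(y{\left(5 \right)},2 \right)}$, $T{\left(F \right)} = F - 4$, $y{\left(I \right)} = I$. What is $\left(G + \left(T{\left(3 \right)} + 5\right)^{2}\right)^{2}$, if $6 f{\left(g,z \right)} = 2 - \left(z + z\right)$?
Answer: $\frac{7921}{9} \approx 880.11$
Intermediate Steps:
$T{\left(F \right)} = -4 + F$
$f{\left(g,z \right)} = \frac{1}{3} - \frac{z}{3}$ ($f{\left(g,z \right)} = \frac{2 - \left(z + z\right)}{6} = \frac{2 - 2 z}{6} = \frac{1}{3} - \frac{z}{3}$)
$G = \frac{41}{3}$ ($G = 14 + \left(\frac{1}{3} - \frac{2}{3}\right) = 14 - \frac{1}{3} = \frac{41}{3} \approx 13.667$)
$\left(G + \left(T{\left(3 \right)} + 5\right)^{2}\right)^{2} = \left(\frac{41}{3} + \left(\left(-4 + 3\right) + 5\right)^{2}\right)^{2} = \left(\frac{41}{3} + \left(-1 + 5\right)^{2}\right)^{2} = \left(\frac{41}{3} + 4^{2}\right)^{2} = \left(\frac{41}{3} + 16\right)^{2} = \left(\frac{89}{3}\right)^{2} = \frac{7921}{9}$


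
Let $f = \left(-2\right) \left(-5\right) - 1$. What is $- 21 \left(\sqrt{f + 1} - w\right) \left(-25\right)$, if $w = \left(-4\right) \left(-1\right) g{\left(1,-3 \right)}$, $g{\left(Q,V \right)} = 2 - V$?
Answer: $-10500 + 525 \sqrt{10} \approx -8839.8$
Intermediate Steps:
$f = 9$ ($f = 10 - 1 = 9$)
$w = 20$ ($w = \left(-4\right) \left(-1\right) \left(2 - -3\right) = 4 \left(2 + 3\right) = 4 \cdot 5 = 20$)
$- 21 \left(\sqrt{f + 1} - w\right) \left(-25\right) = - 21 \left(\sqrt{9 + 1} - 20\right) \left(-25\right) = - 21 \left(\sqrt{10} - 20\right) \left(-25\right) = - 21 \left(-20 + \sqrt{10}\right) \left(-25\right) = \left(420 - 21 \sqrt{10}\right) \left(-25\right) = -10500 + 525 \sqrt{10}$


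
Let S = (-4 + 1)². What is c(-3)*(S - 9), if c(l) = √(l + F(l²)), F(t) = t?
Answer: 0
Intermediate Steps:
S = 9 (S = (-3)² = 9)
c(l) = √(l + l²)
c(-3)*(S - 9) = √(-3*(1 - 3))*(9 - 9) = √(-3*(-2))*0 = √6*0 = 0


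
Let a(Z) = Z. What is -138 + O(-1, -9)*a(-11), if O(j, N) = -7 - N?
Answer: -160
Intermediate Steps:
-138 + O(-1, -9)*a(-11) = -138 + (-7 - 1*(-9))*(-11) = -138 + (-7 + 9)*(-11) = -138 + 2*(-11) = -138 - 22 = -160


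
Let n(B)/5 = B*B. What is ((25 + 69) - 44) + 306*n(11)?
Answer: 185180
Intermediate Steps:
n(B) = 5*B² (n(B) = 5*(B*B) = 5*B²)
((25 + 69) - 44) + 306*n(11) = ((25 + 69) - 44) + 306*(5*11²) = (94 - 44) + 306*(5*121) = 50 + 306*605 = 50 + 185130 = 185180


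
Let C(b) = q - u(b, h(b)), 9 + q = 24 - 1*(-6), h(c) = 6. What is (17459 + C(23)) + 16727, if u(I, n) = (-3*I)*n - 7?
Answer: 34628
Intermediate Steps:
u(I, n) = -7 - 3*I*n (u(I, n) = -3*I*n - 7 = -7 - 3*I*n)
q = 21 (q = -9 + (24 - 1*(-6)) = -9 + (24 + 6) = -9 + 30 = 21)
C(b) = 28 + 18*b (C(b) = 21 - (-7 - 3*b*6) = 21 - (-7 - 18*b) = 21 + (7 + 18*b) = 28 + 18*b)
(17459 + C(23)) + 16727 = (17459 + (28 + 18*23)) + 16727 = (17459 + (28 + 414)) + 16727 = (17459 + 442) + 16727 = 17901 + 16727 = 34628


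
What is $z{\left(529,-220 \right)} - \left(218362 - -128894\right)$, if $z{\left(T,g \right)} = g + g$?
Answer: $-347696$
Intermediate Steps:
$z{\left(T,g \right)} = 2 g$
$z{\left(529,-220 \right)} - \left(218362 - -128894\right) = 2 \left(-220\right) - \left(218362 - -128894\right) = -440 - \left(218362 + 128894\right) = -440 - 347256 = -347696$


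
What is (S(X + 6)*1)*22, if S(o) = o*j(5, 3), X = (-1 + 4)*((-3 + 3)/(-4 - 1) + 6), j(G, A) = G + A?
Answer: 4224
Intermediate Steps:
j(G, A) = A + G
X = 18 (X = 3*(0/(-5) + 6) = 3*(0*(-⅕) + 6) = 3*(0 + 6) = 3*6 = 18)
S(o) = 8*o (S(o) = o*(3 + 5) = o*8 = 8*o)
(S(X + 6)*1)*22 = ((8*(18 + 6))*1)*22 = ((8*24)*1)*22 = (192*1)*22 = 192*22 = 4224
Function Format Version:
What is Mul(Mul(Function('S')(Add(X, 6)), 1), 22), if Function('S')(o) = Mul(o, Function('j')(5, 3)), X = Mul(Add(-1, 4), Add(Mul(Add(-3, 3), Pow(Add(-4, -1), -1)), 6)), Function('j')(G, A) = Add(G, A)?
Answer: 4224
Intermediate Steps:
Function('j')(G, A) = Add(A, G)
X = 18 (X = Mul(3, Add(Mul(0, Pow(-5, -1)), 6)) = Mul(3, Add(Mul(0, Rational(-1, 5)), 6)) = Mul(3, Add(0, 6)) = Mul(3, 6) = 18)
Function('S')(o) = Mul(8, o) (Function('S')(o) = Mul(o, Add(3, 5)) = Mul(o, 8) = Mul(8, o))
Mul(Mul(Function('S')(Add(X, 6)), 1), 22) = Mul(Mul(Mul(8, Add(18, 6)), 1), 22) = Mul(Mul(Mul(8, 24), 1), 22) = Mul(Mul(192, 1), 22) = Mul(192, 22) = 4224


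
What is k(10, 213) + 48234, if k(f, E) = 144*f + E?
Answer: 49887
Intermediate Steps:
k(f, E) = E + 144*f
k(10, 213) + 48234 = (213 + 144*10) + 48234 = (213 + 1440) + 48234 = 1653 + 48234 = 49887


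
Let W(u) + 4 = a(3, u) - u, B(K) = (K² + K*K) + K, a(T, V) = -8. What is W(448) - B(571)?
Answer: -653113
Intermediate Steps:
B(K) = K + 2*K² (B(K) = (K² + K²) + K = 2*K² + K = K + 2*K²)
W(u) = -12 - u (W(u) = -4 + (-8 - u) = -12 - u)
W(448) - B(571) = (-12 - 1*448) - 571*(1 + 2*571) = (-12 - 448) - 571*(1 + 1142) = -460 - 571*1143 = -460 - 1*652653 = -460 - 652653 = -653113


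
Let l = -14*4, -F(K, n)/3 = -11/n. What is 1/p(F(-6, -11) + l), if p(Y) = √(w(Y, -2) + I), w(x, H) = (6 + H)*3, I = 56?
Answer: √17/34 ≈ 0.12127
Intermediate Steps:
F(K, n) = 33/n (F(K, n) = -(-33)/n = 33/n)
l = -56
w(x, H) = 18 + 3*H
p(Y) = 2*√17 (p(Y) = √((18 + 3*(-2)) + 56) = √((18 - 6) + 56) = √(12 + 56) = √68 = 2*√17)
1/p(F(-6, -11) + l) = 1/(2*√17) = √17/34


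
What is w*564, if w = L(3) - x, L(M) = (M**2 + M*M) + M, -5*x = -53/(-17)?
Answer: 1036632/85 ≈ 12196.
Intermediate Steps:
x = -53/85 (x = -(-53)/(5*(-17)) = -(-53)*(-1)/(5*17) = -1/5*53/17 = -53/85 ≈ -0.62353)
L(M) = M + 2*M**2 (L(M) = (M**2 + M**2) + M = 2*M**2 + M = M + 2*M**2)
w = 1838/85 (w = 3*(1 + 2*3) - 1*(-53/85) = 3*(1 + 6) + 53/85 = 3*7 + 53/85 = 21 + 53/85 = 1838/85 ≈ 21.624)
w*564 = (1838/85)*564 = 1036632/85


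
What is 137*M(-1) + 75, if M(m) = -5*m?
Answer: 760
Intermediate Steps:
137*M(-1) + 75 = 137*(-5*(-1)) + 75 = 137*5 + 75 = 685 + 75 = 760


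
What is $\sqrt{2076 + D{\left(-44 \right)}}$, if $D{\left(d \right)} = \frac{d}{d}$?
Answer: $\sqrt{2077} \approx 45.574$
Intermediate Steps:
$D{\left(d \right)} = 1$
$\sqrt{2076 + D{\left(-44 \right)}} = \sqrt{2076 + 1} = \sqrt{2077}$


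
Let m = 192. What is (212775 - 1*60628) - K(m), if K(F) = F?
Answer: 151955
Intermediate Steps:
(212775 - 1*60628) - K(m) = (212775 - 1*60628) - 1*192 = (212775 - 60628) - 192 = 152147 - 192 = 151955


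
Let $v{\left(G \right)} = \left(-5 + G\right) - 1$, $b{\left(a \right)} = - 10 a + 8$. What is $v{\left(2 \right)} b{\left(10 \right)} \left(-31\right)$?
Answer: $-11408$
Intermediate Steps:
$b{\left(a \right)} = 8 - 10 a$
$v{\left(G \right)} = -6 + G$
$v{\left(2 \right)} b{\left(10 \right)} \left(-31\right) = \left(-6 + 2\right) \left(8 - 100\right) \left(-31\right) = - 4 \left(8 - 100\right) \left(-31\right) = \left(-4\right) \left(-92\right) \left(-31\right) = 368 \left(-31\right) = -11408$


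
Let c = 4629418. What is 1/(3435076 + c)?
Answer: 1/8064494 ≈ 1.2400e-7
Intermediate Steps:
1/(3435076 + c) = 1/(3435076 + 4629418) = 1/8064494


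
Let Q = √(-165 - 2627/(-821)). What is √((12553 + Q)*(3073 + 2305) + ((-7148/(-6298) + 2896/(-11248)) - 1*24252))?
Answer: √(222922844430779202495479289 + 21638139997153378042*I*√109059998)/1817486287 ≈ 8215.0 + 4.1637*I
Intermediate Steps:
Q = I*√109059998/821 (Q = √(-165 - 2627*(-1/821)) = √(-165 + 2627/821) = √(-132838/821) = I*√109059998/821 ≈ 12.72*I)
√((12553 + Q)*(3073 + 2305) + ((-7148/(-6298) + 2896/(-11248)) - 1*24252)) = √((12553 + I*√109059998/821)*(3073 + 2305) + ((-7148/(-6298) + 2896/(-11248)) - 1*24252)) = √((12553 + I*√109059998/821)*5378 + ((-7148*(-1/6298) + 2896*(-1/11248)) - 24252)) = √((67510034 + 5378*I*√109059998/821) + ((3574/3149 - 181/703) - 24252)) = √((67510034 + 5378*I*√109059998/821) + (1942553/2213747 - 24252)) = √((67510034 + 5378*I*√109059998/821) - 53685849691/2213747) = √(149396449387707/2213747 + 5378*I*√109059998/821)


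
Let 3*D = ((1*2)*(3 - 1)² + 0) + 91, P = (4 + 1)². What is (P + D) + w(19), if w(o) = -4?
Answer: 54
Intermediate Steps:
P = 25 (P = 5² = 25)
D = 33 (D = (((1*2)*(3 - 1)² + 0) + 91)/3 = ((2*2² + 0) + 91)/3 = ((2*4 + 0) + 91)/3 = ((8 + 0) + 91)/3 = (8 + 91)/3 = (⅓)*99 = 33)
(P + D) + w(19) = (25 + 33) - 4 = 58 - 4 = 54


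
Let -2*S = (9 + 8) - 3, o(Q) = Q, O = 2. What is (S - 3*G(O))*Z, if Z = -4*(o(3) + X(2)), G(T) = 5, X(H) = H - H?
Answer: 264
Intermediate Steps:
X(H) = 0
S = -7 (S = -((9 + 8) - 3)/2 = -(17 - 3)/2 = -1/2*14 = -7)
Z = -12 (Z = -4*(3 + 0) = -4*3 = -12)
(S - 3*G(O))*Z = (-7 - 3*5)*(-12) = (-7 - 15)*(-12) = -22*(-12) = 264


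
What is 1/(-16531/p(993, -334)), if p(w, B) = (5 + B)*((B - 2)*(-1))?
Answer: 110544/16531 ≈ 6.6871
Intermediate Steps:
p(w, B) = (2 - B)*(5 + B) (p(w, B) = (5 + B)*((-2 + B)*(-1)) = (5 + B)*(2 - B) = (2 - B)*(5 + B))
1/(-16531/p(993, -334)) = 1/(-16531/(10 - 1*(-334)² - 3*(-334))) = 1/(-16531/(10 - 1*111556 + 1002)) = 1/(-16531/(10 - 111556 + 1002)) = 1/(-16531/(-110544)) = 1/(-16531*(-1/110544)) = 1/(16531/110544) = 110544/16531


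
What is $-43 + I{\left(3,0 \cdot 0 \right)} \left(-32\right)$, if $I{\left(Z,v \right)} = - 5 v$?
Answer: $-43$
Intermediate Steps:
$-43 + I{\left(3,0 \cdot 0 \right)} \left(-32\right) = -43 + - 5 \cdot 0 \cdot 0 \left(-32\right) = -43 + \left(-5\right) 0 \left(-32\right) = -43 + 0 \left(-32\right) = -43 + 0 = -43$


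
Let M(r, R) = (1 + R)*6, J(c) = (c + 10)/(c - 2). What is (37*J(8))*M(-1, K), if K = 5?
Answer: 3996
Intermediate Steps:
J(c) = (10 + c)/(-2 + c)
M(r, R) = 6 + 6*R
(37*J(8))*M(-1, K) = (37*((10 + 8)/(-2 + 8)))*(6 + 6*5) = (37*(18/6))*(6 + 30) = (37*((⅙)*18))*36 = (37*3)*36 = 111*36 = 3996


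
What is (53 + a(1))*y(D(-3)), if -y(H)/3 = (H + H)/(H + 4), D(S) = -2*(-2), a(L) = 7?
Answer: -180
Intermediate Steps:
D(S) = 4
y(H) = -6*H/(4 + H) (y(H) = -3*(H + H)/(H + 4) = -3*2*H/(4 + H) = -6*H/(4 + H))
(53 + a(1))*y(D(-3)) = (53 + 7)*(-6*4/(4 + 4)) = 60*(-6*4/8) = 60*(-6*4*⅛) = 60*(-3) = -180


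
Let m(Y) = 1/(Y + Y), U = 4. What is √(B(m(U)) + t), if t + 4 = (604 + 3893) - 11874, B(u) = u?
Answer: I*√118094/4 ≈ 85.912*I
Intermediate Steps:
m(Y) = 1/(2*Y)
t = -7381 (t = -4 + ((604 + 3893) - 11874) = -4 + (4497 - 11874) = -4 - 7377 = -7381)
√(B(m(U)) + t) = √((½)/4 - 7381) = √((½)*(¼) - 7381) = √(⅛ - 7381) = √(-59047/8) = I*√118094/4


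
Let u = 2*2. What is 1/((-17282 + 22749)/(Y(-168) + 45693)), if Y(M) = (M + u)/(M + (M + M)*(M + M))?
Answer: 1287720085/154070994 ≈ 8.3580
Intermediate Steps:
u = 4
Y(M) = (4 + M)/(M + 4*M**2) (Y(M) = (M + 4)/(M + (M + M)*(M + M)) = (4 + M)/(M + (2*M)*(2*M)) = (4 + M)/(M + 4*M**2))
1/((-17282 + 22749)/(Y(-168) + 45693)) = 1/((-17282 + 22749)/((4 - 168)/((-168)*(1 + 4*(-168))) + 45693)) = 1/(5467/(-1/168*(-164)/(1 - 672) + 45693)) = 1/(5467/(-1/168*(-164)/(-671) + 45693)) = 1/(5467/(-1/168*(-1/671)*(-164) + 45693)) = 1/(5467/(-41/28182 + 45693)) = 1/(5467/(1287720085/28182)) = 1/(5467*(28182/1287720085)) = 1/(154070994/1287720085) = 1287720085/154070994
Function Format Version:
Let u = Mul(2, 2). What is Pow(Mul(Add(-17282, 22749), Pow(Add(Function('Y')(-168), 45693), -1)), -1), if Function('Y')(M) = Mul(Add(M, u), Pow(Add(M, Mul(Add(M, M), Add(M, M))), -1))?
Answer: Rational(1287720085, 154070994) ≈ 8.3580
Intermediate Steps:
u = 4
Function('Y')(M) = Mul(Pow(Add(M, Mul(4, Pow(M, 2))), -1), Add(4, M)) (Function('Y')(M) = Mul(Add(M, 4), Pow(Add(M, Mul(Add(M, M), Add(M, M))), -1)) = Mul(Add(4, M), Pow(Add(M, Mul(Mul(2, M), Mul(2, M))), -1)) = Mul(Add(4, M), Pow(Add(M, Mul(4, Pow(M, 2))), -1)) = Mul(Pow(Add(M, Mul(4, Pow(M, 2))), -1), Add(4, M)))
Pow(Mul(Add(-17282, 22749), Pow(Add(Function('Y')(-168), 45693), -1)), -1) = Pow(Mul(Add(-17282, 22749), Pow(Add(Mul(Pow(-168, -1), Pow(Add(1, Mul(4, -168)), -1), Add(4, -168)), 45693), -1)), -1) = Pow(Mul(5467, Pow(Add(Mul(Rational(-1, 168), Pow(Add(1, -672), -1), -164), 45693), -1)), -1) = Pow(Mul(5467, Pow(Add(Mul(Rational(-1, 168), Pow(-671, -1), -164), 45693), -1)), -1) = Pow(Mul(5467, Pow(Add(Mul(Rational(-1, 168), Rational(-1, 671), -164), 45693), -1)), -1) = Pow(Mul(5467, Pow(Add(Rational(-41, 28182), 45693), -1)), -1) = Pow(Mul(5467, Pow(Rational(1287720085, 28182), -1)), -1) = Pow(Mul(5467, Rational(28182, 1287720085)), -1) = Pow(Rational(154070994, 1287720085), -1) = Rational(1287720085, 154070994)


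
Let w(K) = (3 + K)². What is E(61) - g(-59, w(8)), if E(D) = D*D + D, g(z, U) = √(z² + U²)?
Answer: 3782 - √18122 ≈ 3647.4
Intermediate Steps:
g(z, U) = √(U² + z²)
E(D) = D + D² (E(D) = D² + D = D + D²)
E(61) - g(-59, w(8)) = 61*(1 + 61) - √(((3 + 8)²)² + (-59)²) = 61*62 - √((11²)² + 3481) = 3782 - √(121² + 3481) = 3782 - √(14641 + 3481) = 3782 - √18122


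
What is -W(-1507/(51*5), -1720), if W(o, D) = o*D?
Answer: -518408/51 ≈ -10165.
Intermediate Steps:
W(o, D) = D*o
-W(-1507/(51*5), -1720) = -(-1720)*(-1507/(51*5)) = -(-1720)*(-1507/255) = -(-1720)*(-1507*1/255) = -(-1720)*(-1507)/255 = -1*518408/51 = -518408/51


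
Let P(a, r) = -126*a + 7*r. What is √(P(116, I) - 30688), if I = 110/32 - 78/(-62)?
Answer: I*√696088911/124 ≈ 212.77*I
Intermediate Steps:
I = 2329/496 (I = 110*(1/32) - 78*(-1/62) = 55/16 + 39/31 = 2329/496 ≈ 4.6956)
√(P(116, I) - 30688) = √((-126*116 + 7*(2329/496)) - 30688) = √((-14616 + 16303/496) - 30688) = √(-7233233/496 - 30688) = √(-22454481/496) = I*√696088911/124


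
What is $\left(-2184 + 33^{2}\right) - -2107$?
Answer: $1012$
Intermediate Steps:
$\left(-2184 + 33^{2}\right) - -2107 = \left(-2184 + 1089\right) + 2107 = -1095 + 2107 = 1012$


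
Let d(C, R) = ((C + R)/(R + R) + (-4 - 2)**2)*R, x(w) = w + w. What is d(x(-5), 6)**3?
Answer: 9800344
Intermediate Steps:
x(w) = 2*w
d(C, R) = R*(36 + (C + R)/(2*R)) (d(C, R) = ((C + R)/((2*R)) + (-6)**2)*R = ((C + R)*(1/(2*R)) + 36)*R = ((C + R)/(2*R) + 36)*R = (36 + (C + R)/(2*R))*R = R*(36 + (C + R)/(2*R)))
d(x(-5), 6)**3 = ((2*(-5))/2 + (73/2)*6)**3 = ((1/2)*(-10) + 219)**3 = (-5 + 219)**3 = 214**3 = 9800344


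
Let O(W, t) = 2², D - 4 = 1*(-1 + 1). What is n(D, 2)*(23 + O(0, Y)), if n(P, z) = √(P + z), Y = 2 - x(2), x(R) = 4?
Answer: 27*√6 ≈ 66.136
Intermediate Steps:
Y = -2 (Y = 2 - 1*4 = 2 - 4 = -2)
D = 4 (D = 4 + 1*(-1 + 1) = 4 + 1*0 = 4 + 0 = 4)
O(W, t) = 4
n(D, 2)*(23 + O(0, Y)) = √(4 + 2)*(23 + 4) = √6*27 = 27*√6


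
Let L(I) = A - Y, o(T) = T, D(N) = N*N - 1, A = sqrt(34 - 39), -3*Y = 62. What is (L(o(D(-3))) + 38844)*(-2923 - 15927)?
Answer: -2197796900/3 - 18850*I*sqrt(5) ≈ -7.326e+8 - 42150.0*I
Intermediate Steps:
Y = -62/3 (Y = -1/3*62 = -62/3 ≈ -20.667)
A = I*sqrt(5) (A = sqrt(-5) = I*sqrt(5) ≈ 2.2361*I)
D(N) = -1 + N**2 (D(N) = N**2 - 1 = -1 + N**2)
L(I) = 62/3 + I*sqrt(5) (L(I) = I*sqrt(5) - 1*(-62/3) = I*sqrt(5) + 62/3 = 62/3 + I*sqrt(5))
(L(o(D(-3))) + 38844)*(-2923 - 15927) = ((62/3 + I*sqrt(5)) + 38844)*(-2923 - 15927) = (116594/3 + I*sqrt(5))*(-18850) = -2197796900/3 - 18850*I*sqrt(5)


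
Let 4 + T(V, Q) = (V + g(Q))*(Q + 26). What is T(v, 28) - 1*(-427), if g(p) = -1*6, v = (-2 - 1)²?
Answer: 585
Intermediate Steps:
v = 9 (v = (-3)² = 9)
g(p) = -6
T(V, Q) = -4 + (-6 + V)*(26 + Q) (T(V, Q) = -4 + (V - 6)*(Q + 26) = -4 + (-6 + V)*(26 + Q))
T(v, 28) - 1*(-427) = (-160 - 6*28 + 26*9 + 28*9) - 1*(-427) = (-160 - 168 + 234 + 252) + 427 = 158 + 427 = 585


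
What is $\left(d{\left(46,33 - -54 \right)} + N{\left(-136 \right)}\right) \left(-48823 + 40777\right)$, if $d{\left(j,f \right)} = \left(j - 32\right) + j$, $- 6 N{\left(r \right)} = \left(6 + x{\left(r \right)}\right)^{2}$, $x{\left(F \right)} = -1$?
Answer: $-449235$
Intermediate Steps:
$N{\left(r \right)} = - \frac{25}{6}$ ($N{\left(r \right)} = - \frac{\left(6 - 1\right)^{2}}{6} = - \frac{5^{2}}{6} = \left(- \frac{1}{6}\right) 25 = - \frac{25}{6}$)
$d{\left(j,f \right)} = -32 + 2 j$ ($d{\left(j,f \right)} = \left(-32 + j\right) + j = -32 + 2 j$)
$\left(d{\left(46,33 - -54 \right)} + N{\left(-136 \right)}\right) \left(-48823 + 40777\right) = \left(\left(-32 + 2 \cdot 46\right) - \frac{25}{6}\right) \left(-48823 + 40777\right) = \left(\left(-32 + 92\right) - \frac{25}{6}\right) \left(-8046\right) = \left(60 - \frac{25}{6}\right) \left(-8046\right) = \frac{335}{6} \left(-8046\right) = -449235$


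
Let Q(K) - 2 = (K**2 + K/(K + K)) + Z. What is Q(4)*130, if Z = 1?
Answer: 2535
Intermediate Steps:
Q(K) = 7/2 + K**2 (Q(K) = 2 + ((K**2 + K/(K + K)) + 1) = 2 + ((K**2 + K/((2*K))) + 1) = 2 + ((K**2 + (1/(2*K))*K) + 1) = 2 + ((K**2 + 1/2) + 1) = 2 + ((1/2 + K**2) + 1) = 2 + (3/2 + K**2) = 7/2 + K**2)
Q(4)*130 = (7/2 + 4**2)*130 = (7/2 + 16)*130 = (39/2)*130 = 2535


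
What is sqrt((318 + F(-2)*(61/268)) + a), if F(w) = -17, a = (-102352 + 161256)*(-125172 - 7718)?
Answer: 9*I*sqrt(1735248386751)/134 ≈ 88475.0*I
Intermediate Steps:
a = -7827752560 (a = 58904*(-132890) = -7827752560)
sqrt((318 + F(-2)*(61/268)) + a) = sqrt((318 - 1037/268) - 7827752560) = sqrt(84187/268 - 7827752560) = sqrt(-2097837601893/268) = 9*I*sqrt(1735248386751)/134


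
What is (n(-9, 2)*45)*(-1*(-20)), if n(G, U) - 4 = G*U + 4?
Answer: -9000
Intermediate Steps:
n(G, U) = 8 + G*U (n(G, U) = 4 + (G*U + 4) = 4 + (4 + G*U) = 8 + G*U)
(n(-9, 2)*45)*(-1*(-20)) = ((8 - 9*2)*45)*(-1*(-20)) = ((8 - 18)*45)*20 = -10*45*20 = -450*20 = -9000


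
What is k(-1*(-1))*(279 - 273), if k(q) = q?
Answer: 6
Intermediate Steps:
k(-1*(-1))*(279 - 273) = (-1*(-1))*(279 - 273) = 1*6 = 6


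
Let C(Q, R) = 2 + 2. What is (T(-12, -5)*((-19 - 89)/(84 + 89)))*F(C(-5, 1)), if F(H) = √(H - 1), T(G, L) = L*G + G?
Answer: -5184*√3/173 ≈ -51.901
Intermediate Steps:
T(G, L) = G + G*L (T(G, L) = G*L + G = G + G*L)
C(Q, R) = 4
F(H) = √(-1 + H)
(T(-12, -5)*((-19 - 89)/(84 + 89)))*F(C(-5, 1)) = ((-12*(1 - 5))*((-19 - 89)/(84 + 89)))*√(-1 + 4) = ((-12*(-4))*(-108/173))*√3 = (48*(-108*1/173))*√3 = (48*(-108/173))*√3 = -5184*√3/173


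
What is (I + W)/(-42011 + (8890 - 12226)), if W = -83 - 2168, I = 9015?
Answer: -6764/45347 ≈ -0.14916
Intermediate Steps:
W = -2251
(I + W)/(-42011 + (8890 - 12226)) = (9015 - 2251)/(-42011 + (8890 - 12226)) = 6764/(-42011 - 3336) = 6764/(-45347) = 6764*(-1/45347) = -6764/45347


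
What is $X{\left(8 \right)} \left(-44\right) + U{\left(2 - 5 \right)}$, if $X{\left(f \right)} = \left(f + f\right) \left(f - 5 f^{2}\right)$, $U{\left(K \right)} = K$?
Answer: $219645$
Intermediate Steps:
$X{\left(f \right)} = 2 f \left(f - 5 f^{2}\right)$
$X{\left(8 \right)} \left(-44\right) + U{\left(2 - 5 \right)} = 8^{2} \left(2 - 80\right) \left(-44\right) + \left(2 - 5\right) = 64 \left(2 - 80\right) \left(-44\right) - 3 = 64 \left(-78\right) \left(-44\right) - 3 = \left(-4992\right) \left(-44\right) - 3 = 219648 - 3 = 219645$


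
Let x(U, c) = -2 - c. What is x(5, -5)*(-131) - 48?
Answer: -441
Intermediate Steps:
x(5, -5)*(-131) - 48 = (-2 - 1*(-5))*(-131) - 48 = (-2 + 5)*(-131) - 48 = 3*(-131) - 48 = -393 - 48 = -441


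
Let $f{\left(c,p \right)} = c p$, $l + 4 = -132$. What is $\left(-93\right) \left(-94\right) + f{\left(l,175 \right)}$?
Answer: $-15058$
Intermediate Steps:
$l = -136$ ($l = -4 - 132 = -136$)
$\left(-93\right) \left(-94\right) + f{\left(l,175 \right)} = \left(-93\right) \left(-94\right) - 23800 = 8742 - 23800 = -15058$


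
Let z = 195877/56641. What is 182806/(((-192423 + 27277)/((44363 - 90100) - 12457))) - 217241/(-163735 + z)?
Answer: 49329971977404219569/765775252317834 ≈ 64418.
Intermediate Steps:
z = 195877/56641 (z = 195877*(1/56641) = 195877/56641 ≈ 3.4582)
182806/(((-192423 + 27277)/((44363 - 90100) - 12457))) - 217241/(-163735 + z) = 182806/(((-192423 + 27277)/((44363 - 90100) - 12457))) - 217241/(-163735 + 195877/56641) = 182806/((-165146/(-45737 - 12457))) - 217241/(-9273918258/56641) = 182806/((-165146/(-58194))) - 217241*(-56641/9273918258) = 182806/((-165146*(-1/58194))) + 12304747481/9273918258 = 182806/(82573/29097) + 12304747481/9273918258 = 182806*(29097/82573) + 12304747481/9273918258 = 5319106182/82573 + 12304747481/9273918258 = 49329971977404219569/765775252317834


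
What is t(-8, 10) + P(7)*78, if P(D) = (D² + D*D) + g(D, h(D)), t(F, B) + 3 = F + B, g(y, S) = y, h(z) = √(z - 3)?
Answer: 8189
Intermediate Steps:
h(z) = √(-3 + z)
t(F, B) = -3 + B + F (t(F, B) = -3 + (F + B) = -3 + (B + F) = -3 + B + F)
P(D) = D + 2*D² (P(D) = (D² + D*D) + D = (D² + D²) + D = 2*D² + D = D + 2*D²)
t(-8, 10) + P(7)*78 = (-3 + 10 - 8) + (7*(1 + 2*7))*78 = -1 + (7*(1 + 14))*78 = -1 + (7*15)*78 = -1 + 105*78 = -1 + 8190 = 8189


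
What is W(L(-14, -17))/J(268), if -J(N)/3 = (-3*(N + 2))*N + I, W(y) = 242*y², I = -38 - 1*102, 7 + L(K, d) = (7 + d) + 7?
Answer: 1210/32583 ≈ 0.037136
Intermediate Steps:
L(K, d) = 7 + d (L(K, d) = -7 + ((7 + d) + 7) = -7 + (14 + d) = 7 + d)
I = -140 (I = -38 - 102 = -140)
J(N) = 420 - 3*N*(-6 - 3*N) (J(N) = -3*((-3*(N + 2))*N - 140) = -3*((-3*(2 + N))*N - 140) = -3*((-6 - 3*N)*N - 140) = -3*(N*(-6 - 3*N) - 140) = -3*(-140 + N*(-6 - 3*N)) = 420 - 3*N*(-6 - 3*N))
W(L(-14, -17))/J(268) = (242*(7 - 17)²)/(420 + 9*268² + 18*268) = (242*(-10)²)/(420 + 9*71824 + 4824) = (242*100)/(420 + 646416 + 4824) = 24200/651660 = 24200*(1/651660) = 1210/32583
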